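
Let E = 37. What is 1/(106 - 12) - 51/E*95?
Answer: -455393/3478 ≈ -130.94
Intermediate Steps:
1/(106 - 12) - 51/E*95 = 1/(106 - 12) - 51/37*95 = 1/94 - 51*1/37*95 = 1/94 - 51/37*95 = 1/94 - 4845/37 = -455393/3478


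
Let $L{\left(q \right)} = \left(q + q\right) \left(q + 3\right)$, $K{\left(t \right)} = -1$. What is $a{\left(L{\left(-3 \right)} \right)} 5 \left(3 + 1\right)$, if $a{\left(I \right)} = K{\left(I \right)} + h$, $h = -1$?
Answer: $-40$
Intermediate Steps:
$L{\left(q \right)} = 2 q \left(3 + q\right)$
$a{\left(I \right)} = -2$ ($a{\left(I \right)} = -1 - 1 = -2$)
$a{\left(L{\left(-3 \right)} \right)} 5 \left(3 + 1\right) = - 2 \cdot 5 \left(3 + 1\right) = - 2 \cdot 5 \cdot 4 = \left(-2\right) 20 = -40$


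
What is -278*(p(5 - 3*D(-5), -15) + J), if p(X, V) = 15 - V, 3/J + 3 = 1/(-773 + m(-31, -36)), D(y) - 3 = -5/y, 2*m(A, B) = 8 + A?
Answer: -37964514/4709 ≈ -8062.1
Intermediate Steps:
m(A, B) = 4 + A/2 (m(A, B) = (8 + A)/2 = 4 + A/2)
D(y) = 3 - 5/y
J = -4707/4709 (J = 3/(-3 + 1/(-773 + (4 + (1/2)*(-31)))) = 3/(-3 + 1/(-773 + (4 - 31/2))) = 3/(-3 + 1/(-773 - 23/2)) = 3/(-3 + 1/(-1569/2)) = 3/(-3 - 2/1569) = 3/(-4709/1569) = 3*(-1569/4709) = -4707/4709 ≈ -0.99958)
-278*(p(5 - 3*D(-5), -15) + J) = -278*((15 - 1*(-15)) - 4707/4709) = -278*((15 + 15) - 4707/4709) = -278*(30 - 4707/4709) = -278*136563/4709 = -37964514/4709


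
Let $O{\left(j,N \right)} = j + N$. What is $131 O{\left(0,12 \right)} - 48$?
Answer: $1524$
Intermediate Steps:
$O{\left(j,N \right)} = N + j$
$131 O{\left(0,12 \right)} - 48 = 131 \left(12 + 0\right) - 48 = 131 \cdot 12 - 48 = 1572 - 48 = 1524$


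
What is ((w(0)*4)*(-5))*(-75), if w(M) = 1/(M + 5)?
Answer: 300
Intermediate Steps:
w(M) = 1/(5 + M)
((w(0)*4)*(-5))*(-75) = ((4/(5 + 0))*(-5))*(-75) = ((4/5)*(-5))*(-75) = (((⅕)*4)*(-5))*(-75) = ((⅘)*(-5))*(-75) = -4*(-75) = 300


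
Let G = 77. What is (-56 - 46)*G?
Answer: -7854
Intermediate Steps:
(-56 - 46)*G = (-56 - 46)*77 = -102*77 = -7854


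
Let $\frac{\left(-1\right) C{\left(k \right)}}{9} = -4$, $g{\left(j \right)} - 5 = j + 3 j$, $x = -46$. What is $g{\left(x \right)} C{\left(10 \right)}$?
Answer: $-6444$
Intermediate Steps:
$g{\left(j \right)} = 5 + 4 j$ ($g{\left(j \right)} = 5 + \left(j + 3 j\right) = 5 + 4 j$)
$C{\left(k \right)} = 36$ ($C{\left(k \right)} = \left(-9\right) \left(-4\right) = 36$)
$g{\left(x \right)} C{\left(10 \right)} = \left(5 + 4 \left(-46\right)\right) 36 = \left(5 - 184\right) 36 = \left(-179\right) 36 = -6444$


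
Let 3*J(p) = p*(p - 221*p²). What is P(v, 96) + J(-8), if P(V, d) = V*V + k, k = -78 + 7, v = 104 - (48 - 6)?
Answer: 124535/3 ≈ 41512.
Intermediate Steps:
v = 62 (v = 104 - 1*42 = 104 - 42 = 62)
k = -71
P(V, d) = -71 + V² (P(V, d) = V*V - 71 = V² - 71 = -71 + V²)
J(p) = p*(p - 221*p²)/3 (J(p) = (p*(p - 221*p²))/3 = p*(p - 221*p²)/3)
P(v, 96) + J(-8) = (-71 + 62²) + (⅓)*(-8)²*(1 - 221*(-8)) = (-71 + 3844) + (⅓)*64*(1 + 1768) = 3773 + (⅓)*64*1769 = 3773 + 113216/3 = 124535/3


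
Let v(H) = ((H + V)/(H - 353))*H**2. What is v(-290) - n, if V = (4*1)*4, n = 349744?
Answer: -201841992/643 ≈ -3.1391e+5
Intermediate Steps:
V = 16 (V = 4*4 = 16)
v(H) = H**2*(16 + H)/(-353 + H) (v(H) = ((H + 16)/(H - 353))*H**2 = ((16 + H)/(-353 + H))*H**2 = H**2*(16 + H)/(-353 + H))
v(-290) - n = (-290)**2*(16 - 290)/(-353 - 290) - 1*349744 = 84100*(-274)/(-643) - 349744 = 84100*(-1/643)*(-274) - 349744 = 23043400/643 - 349744 = -201841992/643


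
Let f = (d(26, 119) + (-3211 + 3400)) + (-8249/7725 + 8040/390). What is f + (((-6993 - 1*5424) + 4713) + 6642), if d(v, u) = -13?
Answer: -87013487/100425 ≈ -866.45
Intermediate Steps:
f = 19637863/100425 (f = (-13 + (-3211 + 3400)) + (-8249/7725 + 8040/390) = (-13 + 189) + (-8249*1/7725 + 8040*(1/390)) = 176 + (-8249/7725 + 268/13) = 176 + 1963063/100425 = 19637863/100425 ≈ 195.55)
f + (((-6993 - 1*5424) + 4713) + 6642) = 19637863/100425 + (((-6993 - 1*5424) + 4713) + 6642) = 19637863/100425 + (((-6993 - 5424) + 4713) + 6642) = 19637863/100425 + ((-12417 + 4713) + 6642) = 19637863/100425 + (-7704 + 6642) = 19637863/100425 - 1062 = -87013487/100425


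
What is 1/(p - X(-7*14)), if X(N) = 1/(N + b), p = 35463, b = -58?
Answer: 156/5532229 ≈ 2.8198e-5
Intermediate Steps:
X(N) = 1/(-58 + N) (X(N) = 1/(N - 58) = 1/(-58 + N))
1/(p - X(-7*14)) = 1/(35463 - 1/(-58 - 7*14)) = 1/(35463 - 1/(-58 - 98)) = 1/(35463 - 1/(-156)) = 1/(35463 - 1*(-1/156)) = 1/(35463 + 1/156) = 1/(5532229/156) = 156/5532229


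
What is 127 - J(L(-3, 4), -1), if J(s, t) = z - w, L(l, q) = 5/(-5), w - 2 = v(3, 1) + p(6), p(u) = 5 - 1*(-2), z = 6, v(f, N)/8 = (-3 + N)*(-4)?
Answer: 194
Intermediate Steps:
v(f, N) = 96 - 32*N (v(f, N) = 8*((-3 + N)*(-4)) = 8*(12 - 4*N) = 96 - 32*N)
p(u) = 7 (p(u) = 5 + 2 = 7)
w = 73 (w = 2 + ((96 - 32*1) + 7) = 2 + ((96 - 32) + 7) = 2 + (64 + 7) = 2 + 71 = 73)
L(l, q) = -1 (L(l, q) = 5*(-⅕) = -1)
J(s, t) = -67 (J(s, t) = 6 - 1*73 = 6 - 73 = -67)
127 - J(L(-3, 4), -1) = 127 - 1*(-67) = 127 + 67 = 194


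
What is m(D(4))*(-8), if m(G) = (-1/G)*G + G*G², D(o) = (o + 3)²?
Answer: -941184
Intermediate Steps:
D(o) = (3 + o)²
m(G) = -1 + G³
m(D(4))*(-8) = (-1 + ((3 + 4)²)³)*(-8) = (-1 + (7²)³)*(-8) = (-1 + 49³)*(-8) = (-1 + 117649)*(-8) = 117648*(-8) = -941184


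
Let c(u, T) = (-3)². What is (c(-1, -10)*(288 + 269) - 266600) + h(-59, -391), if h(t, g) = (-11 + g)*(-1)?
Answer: -261185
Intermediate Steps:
h(t, g) = 11 - g
c(u, T) = 9
(c(-1, -10)*(288 + 269) - 266600) + h(-59, -391) = (9*(288 + 269) - 266600) + (11 - 1*(-391)) = (9*557 - 266600) + (11 + 391) = (5013 - 266600) + 402 = -261587 + 402 = -261185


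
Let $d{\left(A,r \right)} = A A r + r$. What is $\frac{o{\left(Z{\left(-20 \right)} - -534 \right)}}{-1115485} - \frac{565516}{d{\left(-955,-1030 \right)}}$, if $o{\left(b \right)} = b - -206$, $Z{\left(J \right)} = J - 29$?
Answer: $- \frac{914582486}{52393593114415} \approx -1.7456 \cdot 10^{-5}$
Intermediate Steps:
$Z{\left(J \right)} = -29 + J$
$d{\left(A,r \right)} = r + r A^{2}$ ($d{\left(A,r \right)} = A^{2} r + r = r A^{2} + r = r + r A^{2}$)
$o{\left(b \right)} = 206 + b$ ($o{\left(b \right)} = b + 206 = 206 + b$)
$\frac{o{\left(Z{\left(-20 \right)} - -534 \right)}}{-1115485} - \frac{565516}{d{\left(-955,-1030 \right)}} = \frac{206 - -485}{-1115485} - \frac{565516}{\left(-1030\right) \left(1 + \left(-955\right)^{2}\right)} = \left(206 + \left(-49 + 534\right)\right) \left(- \frac{1}{1115485}\right) - \frac{565516}{\left(-1030\right) \left(1 + 912025\right)} = \left(206 + 485\right) \left(- \frac{1}{1115485}\right) - \frac{565516}{\left(-1030\right) 912026} = 691 \left(- \frac{1}{1115485}\right) - \frac{565516}{-939386780} = - \frac{691}{1115485} - - \frac{141379}{234846695} = - \frac{691}{1115485} + \frac{141379}{234846695} = - \frac{914582486}{52393593114415}$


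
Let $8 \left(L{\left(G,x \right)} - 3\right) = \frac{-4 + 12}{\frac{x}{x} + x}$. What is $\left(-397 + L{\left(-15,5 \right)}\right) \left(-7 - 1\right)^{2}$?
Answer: $- \frac{75616}{3} \approx -25205.0$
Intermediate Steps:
$L{\left(G,x \right)} = 3 + \frac{1}{1 + x}$ ($L{\left(G,x \right)} = 3 + \frac{\left(-4 + 12\right) \frac{1}{\frac{x}{x} + x}}{8} = 3 + \frac{8 \frac{1}{1 + x}}{8} = 3 + \frac{1}{1 + x}$)
$\left(-397 + L{\left(-15,5 \right)}\right) \left(-7 - 1\right)^{2} = \left(-397 + \frac{4 + 3 \cdot 5}{1 + 5}\right) \left(-7 - 1\right)^{2} = \left(-397 + \frac{4 + 15}{6}\right) \left(-8\right)^{2} = \left(-397 + \frac{1}{6} \cdot 19\right) 64 = \left(-397 + \frac{19}{6}\right) 64 = \left(- \frac{2363}{6}\right) 64 = - \frac{75616}{3}$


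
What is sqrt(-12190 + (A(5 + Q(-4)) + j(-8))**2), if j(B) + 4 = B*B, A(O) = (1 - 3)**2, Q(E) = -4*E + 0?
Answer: I*sqrt(8094) ≈ 89.967*I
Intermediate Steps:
Q(E) = -4*E
A(O) = 4 (A(O) = (-2)**2 = 4)
j(B) = -4 + B**2 (j(B) = -4 + B*B = -4 + B**2)
sqrt(-12190 + (A(5 + Q(-4)) + j(-8))**2) = sqrt(-12190 + (4 + (-4 + (-8)**2))**2) = sqrt(-12190 + (4 + (-4 + 64))**2) = sqrt(-12190 + (4 + 60)**2) = sqrt(-12190 + 64**2) = sqrt(-12190 + 4096) = sqrt(-8094) = I*sqrt(8094)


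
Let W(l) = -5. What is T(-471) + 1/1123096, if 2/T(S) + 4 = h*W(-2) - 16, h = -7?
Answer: 2246207/16846440 ≈ 0.13333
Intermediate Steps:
T(S) = 2/15 (T(S) = 2/(-4 + (-7*(-5) - 16)) = 2/(-4 + (35 - 16)) = 2/(-4 + 19) = 2/15)
T(-471) + 1/1123096 = 2/15 + 1/1123096 = 2246207/16846440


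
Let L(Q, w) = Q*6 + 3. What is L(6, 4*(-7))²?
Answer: 1521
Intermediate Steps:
L(Q, w) = 3 + 6*Q (L(Q, w) = 6*Q + 3 = 3 + 6*Q)
L(6, 4*(-7))² = (3 + 6*6)² = (3 + 36)² = 39² = 1521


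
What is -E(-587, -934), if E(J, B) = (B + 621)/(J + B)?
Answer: -313/1521 ≈ -0.20579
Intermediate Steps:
E(J, B) = (621 + B)/(B + J)
-E(-587, -934) = -(621 - 934)/(-934 - 587) = -(-313)/(-1521) = -(-1)*(-313)/1521 = -1*313/1521 = -313/1521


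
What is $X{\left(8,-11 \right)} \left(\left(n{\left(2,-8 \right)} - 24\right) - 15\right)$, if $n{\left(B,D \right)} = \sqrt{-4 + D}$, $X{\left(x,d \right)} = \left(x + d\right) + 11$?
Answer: $-312 + 16 i \sqrt{3} \approx -312.0 + 27.713 i$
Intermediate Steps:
$X{\left(x,d \right)} = 11 + d + x$ ($X{\left(x,d \right)} = \left(d + x\right) + 11 = 11 + d + x$)
$X{\left(8,-11 \right)} \left(\left(n{\left(2,-8 \right)} - 24\right) - 15\right) = \left(11 - 11 + 8\right) \left(\left(\sqrt{-4 - 8} - 24\right) - 15\right) = 8 \left(\left(\sqrt{-12} - 24\right) - 15\right) = 8 \left(\left(2 i \sqrt{3} - 24\right) - 15\right) = 8 \left(\left(-24 + 2 i \sqrt{3}\right) - 15\right) = 8 \left(-39 + 2 i \sqrt{3}\right) = -312 + 16 i \sqrt{3}$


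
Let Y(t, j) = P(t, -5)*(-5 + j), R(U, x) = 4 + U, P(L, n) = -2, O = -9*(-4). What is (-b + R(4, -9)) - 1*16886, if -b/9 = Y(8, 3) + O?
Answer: -16518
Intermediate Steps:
O = 36
Y(t, j) = 10 - 2*j (Y(t, j) = -2*(-5 + j) = 10 - 2*j)
b = -360 (b = -9*((10 - 2*3) + 36) = -9*((10 - 6) + 36) = -9*(4 + 36) = -9*40 = -360)
(-b + R(4, -9)) - 1*16886 = (-1*(-360) + (4 + 4)) - 1*16886 = (360 + 8) - 16886 = 368 - 16886 = -16518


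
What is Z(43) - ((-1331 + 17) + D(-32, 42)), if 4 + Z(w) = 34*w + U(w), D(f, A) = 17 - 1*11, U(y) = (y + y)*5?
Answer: 3196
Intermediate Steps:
U(y) = 10*y (U(y) = (2*y)*5 = 10*y)
D(f, A) = 6 (D(f, A) = 17 - 11 = 6)
Z(w) = -4 + 44*w (Z(w) = -4 + (34*w + 10*w) = -4 + 44*w)
Z(43) - ((-1331 + 17) + D(-32, 42)) = (-4 + 44*43) - ((-1331 + 17) + 6) = (-4 + 1892) - (-1314 + 6) = 1888 - 1*(-1308) = 1888 + 1308 = 3196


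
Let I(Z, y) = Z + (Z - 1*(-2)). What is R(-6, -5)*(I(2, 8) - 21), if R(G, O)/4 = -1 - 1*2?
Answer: 180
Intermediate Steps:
R(G, O) = -12 (R(G, O) = 4*(-1 - 1*2) = 4*(-1 - 2) = 4*(-3) = -12)
I(Z, y) = 2 + 2*Z (I(Z, y) = Z + (Z + 2) = Z + (2 + Z) = 2 + 2*Z)
R(-6, -5)*(I(2, 8) - 21) = -12*((2 + 2*2) - 21) = -12*((2 + 4) - 21) = -12*(6 - 21) = -12*(-15) = 180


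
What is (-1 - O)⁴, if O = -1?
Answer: 0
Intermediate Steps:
(-1 - O)⁴ = (-1 - 1*(-1))⁴ = (-1 + 1)⁴ = 0⁴ = 0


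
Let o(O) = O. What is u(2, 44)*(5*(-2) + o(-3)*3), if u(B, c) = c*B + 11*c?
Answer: -10868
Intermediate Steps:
u(B, c) = 11*c + B*c (u(B, c) = B*c + 11*c = 11*c + B*c)
u(2, 44)*(5*(-2) + o(-3)*3) = (44*(11 + 2))*(5*(-2) - 3*3) = (44*13)*(-10 - 9) = 572*(-19) = -10868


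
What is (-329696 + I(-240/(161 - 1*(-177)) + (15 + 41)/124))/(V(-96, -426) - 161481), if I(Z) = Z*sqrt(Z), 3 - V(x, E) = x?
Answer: 164848/80691 + 677*I*sqrt(41974)/170364280047 ≈ 2.043 + 8.1414e-7*I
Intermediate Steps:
V(x, E) = 3 - x
I(Z) = Z**(3/2)
(-329696 + I(-240/(161 - 1*(-177)) + (15 + 41)/124))/(V(-96, -426) - 161481) = (-329696 + (-240/(161 - 1*(-177)) + (15 + 41)/124)**(3/2))/((3 - 1*(-96)) - 161481) = (-329696 + (-240/(161 + 177) + 56*(1/124))**(3/2))/((3 + 96) - 161481) = (-329696 + (-240/338 + 14/31)**(3/2))/(99 - 161481) = (-329696 + (-240*1/338 + 14/31)**(3/2))/(-161382) = (-329696 + (-120/169 + 14/31)**(3/2))*(-1/161382) = (-329696 + (-1354/5239)**(3/2))*(-1/161382) = (-329696 - 1354*I*sqrt(41974)/2111317)*(-1/161382) = 164848/80691 + 677*I*sqrt(41974)/170364280047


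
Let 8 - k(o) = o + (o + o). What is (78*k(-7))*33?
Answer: 74646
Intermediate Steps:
k(o) = 8 - 3*o (k(o) = 8 - (o + (o + o)) = 8 - (o + 2*o) = 8 - 3*o)
(78*k(-7))*33 = (78*(8 - 3*(-7)))*33 = (78*(8 + 21))*33 = (78*29)*33 = 2262*33 = 74646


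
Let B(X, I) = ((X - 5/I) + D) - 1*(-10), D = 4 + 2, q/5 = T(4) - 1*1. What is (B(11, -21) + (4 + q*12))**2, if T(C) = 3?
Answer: 10086976/441 ≈ 22873.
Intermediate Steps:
q = 10 (q = 5*(3 - 1*1) = 5*(3 - 1) = 5*2 = 10)
D = 6
B(X, I) = 16 + X - 5/I (B(X, I) = ((X - 5/I) + 6) - 1*(-10) = (6 + X - 5/I) + 10 = 16 + X - 5/I)
(B(11, -21) + (4 + q*12))**2 = ((16 + 11 - 5/(-21)) + (4 + 10*12))**2 = ((16 + 11 - 5*(-1/21)) + (4 + 120))**2 = ((16 + 11 + 5/21) + 124)**2 = (572/21 + 124)**2 = (3176/21)**2 = 10086976/441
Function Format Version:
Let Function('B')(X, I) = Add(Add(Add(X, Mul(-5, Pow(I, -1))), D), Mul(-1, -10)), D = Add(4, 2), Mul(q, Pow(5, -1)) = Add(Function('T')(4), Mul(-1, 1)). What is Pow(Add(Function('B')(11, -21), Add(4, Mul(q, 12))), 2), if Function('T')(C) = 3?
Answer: Rational(10086976, 441) ≈ 22873.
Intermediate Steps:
q = 10 (q = Mul(5, Add(3, Mul(-1, 1))) = Mul(5, Add(3, -1)) = Mul(5, 2) = 10)
D = 6
Function('B')(X, I) = Add(16, X, Mul(-5, Pow(I, -1))) (Function('B')(X, I) = Add(Add(Add(X, Mul(-5, Pow(I, -1))), 6), Mul(-1, -10)) = Add(Add(6, X, Mul(-5, Pow(I, -1))), 10) = Add(16, X, Mul(-5, Pow(I, -1))))
Pow(Add(Function('B')(11, -21), Add(4, Mul(q, 12))), 2) = Pow(Add(Add(16, 11, Mul(-5, Pow(-21, -1))), Add(4, Mul(10, 12))), 2) = Pow(Add(Add(16, 11, Mul(-5, Rational(-1, 21))), Add(4, 120)), 2) = Pow(Add(Add(16, 11, Rational(5, 21)), 124), 2) = Pow(Add(Rational(572, 21), 124), 2) = Pow(Rational(3176, 21), 2) = Rational(10086976, 441)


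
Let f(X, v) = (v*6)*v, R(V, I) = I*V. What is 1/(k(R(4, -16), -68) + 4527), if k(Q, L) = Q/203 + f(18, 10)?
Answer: 203/1040717 ≈ 0.00019506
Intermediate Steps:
f(X, v) = 6*v² (f(X, v) = (6*v)*v = 6*v²)
k(Q, L) = 600 + Q/203 (k(Q, L) = Q/203 + 6*10² = Q/203 + 6*100 = Q/203 + 600 = 600 + Q/203)
1/(k(R(4, -16), -68) + 4527) = 1/((600 + (-16*4)/203) + 4527) = 1/((600 + (1/203)*(-64)) + 4527) = 1/((600 - 64/203) + 4527) = 1/(121736/203 + 4527) = 1/(1040717/203) = 203/1040717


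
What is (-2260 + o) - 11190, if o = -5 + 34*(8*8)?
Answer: -11279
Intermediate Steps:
o = 2171 (o = -5 + 34*64 = -5 + 2176 = 2171)
(-2260 + o) - 11190 = (-2260 + 2171) - 11190 = -89 - 11190 = -11279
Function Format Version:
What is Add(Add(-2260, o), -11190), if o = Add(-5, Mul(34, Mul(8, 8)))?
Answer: -11279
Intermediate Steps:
o = 2171 (o = Add(-5, Mul(34, 64)) = Add(-5, 2176) = 2171)
Add(Add(-2260, o), -11190) = Add(Add(-2260, 2171), -11190) = Add(-89, -11190) = -11279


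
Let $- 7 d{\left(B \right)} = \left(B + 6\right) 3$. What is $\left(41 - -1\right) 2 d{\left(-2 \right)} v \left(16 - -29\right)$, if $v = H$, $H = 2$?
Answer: $-12960$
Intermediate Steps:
$d{\left(B \right)} = - \frac{18}{7} - \frac{3 B}{7}$ ($d{\left(B \right)} = - \frac{\left(B + 6\right) 3}{7} = - \frac{\left(6 + B\right) 3}{7} = - \frac{18 + 3 B}{7} = - \frac{18}{7} - \frac{3 B}{7}$)
$v = 2$
$\left(41 - -1\right) 2 d{\left(-2 \right)} v \left(16 - -29\right) = \left(41 - -1\right) 2 \left(- \frac{18}{7} - - \frac{6}{7}\right) 2 \left(16 - -29\right) = \left(41 + 1\right) 2 \left(- \frac{18}{7} + \frac{6}{7}\right) 2 \left(16 + 29\right) = 42 \cdot 2 \left(- \frac{12}{7}\right) 2 \cdot 45 = 42 \left(\left(- \frac{24}{7}\right) 2\right) 45 = 42 \left(- \frac{48}{7}\right) 45 = \left(-288\right) 45 = -12960$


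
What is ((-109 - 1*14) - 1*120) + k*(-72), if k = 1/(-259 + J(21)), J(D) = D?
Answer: -28881/119 ≈ -242.70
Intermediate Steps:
k = -1/238 (k = 1/(-259 + 21) = 1/(-238) = -1/238 ≈ -0.0042017)
((-109 - 1*14) - 1*120) + k*(-72) = ((-109 - 1*14) - 1*120) - 1/238*(-72) = ((-109 - 14) - 120) + 36/119 = (-123 - 120) + 36/119 = -243 + 36/119 = -28881/119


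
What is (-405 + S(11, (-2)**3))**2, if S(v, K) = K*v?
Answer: 243049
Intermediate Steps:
(-405 + S(11, (-2)**3))**2 = (-405 + (-2)**3*11)**2 = (-405 - 8*11)**2 = (-405 - 88)**2 = (-493)**2 = 243049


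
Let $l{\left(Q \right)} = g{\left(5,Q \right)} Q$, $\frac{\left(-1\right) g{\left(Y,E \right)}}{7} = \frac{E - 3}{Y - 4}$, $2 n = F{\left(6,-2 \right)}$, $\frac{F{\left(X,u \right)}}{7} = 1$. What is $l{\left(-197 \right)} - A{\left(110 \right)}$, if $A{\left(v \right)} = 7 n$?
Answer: $- \frac{551649}{2} \approx -2.7582 \cdot 10^{5}$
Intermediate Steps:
$F{\left(X,u \right)} = 7$ ($F{\left(X,u \right)} = 7 \cdot 1 = 7$)
$n = \frac{7}{2}$ ($n = \frac{1}{2} \cdot 7 = \frac{7}{2} \approx 3.5$)
$A{\left(v \right)} = \frac{49}{2}$ ($A{\left(v \right)} = 7 \cdot \frac{7}{2} = \frac{49}{2}$)
$g{\left(Y,E \right)} = - \frac{7 \left(-3 + E\right)}{-4 + Y}$ ($g{\left(Y,E \right)} = - 7 \frac{E - 3}{Y - 4} = - 7 \frac{-3 + E}{-4 + Y} = - \frac{7 \left(-3 + E\right)}{-4 + Y}$)
$l{\left(Q \right)} = Q \left(21 - 7 Q\right)$ ($l{\left(Q \right)} = \frac{7 \left(3 - Q\right)}{-4 + 5} Q = \frac{7 \left(3 - Q\right)}{1} Q = 7 \cdot 1 \left(3 - Q\right) Q = \left(21 - 7 Q\right) Q = Q \left(21 - 7 Q\right)$)
$l{\left(-197 \right)} - A{\left(110 \right)} = 7 \left(-197\right) \left(3 - -197\right) - \frac{49}{2} = 7 \left(-197\right) \left(3 + 197\right) - \frac{49}{2} = 7 \left(-197\right) 200 - \frac{49}{2} = -275800 - \frac{49}{2} = - \frac{551649}{2}$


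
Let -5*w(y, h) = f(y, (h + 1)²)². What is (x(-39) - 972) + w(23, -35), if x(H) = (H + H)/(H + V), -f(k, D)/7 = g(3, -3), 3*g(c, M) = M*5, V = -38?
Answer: -93631/77 ≈ -1216.0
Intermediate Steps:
g(c, M) = 5*M/3 (g(c, M) = (M*5)/3 = (5*M)/3 = 5*M/3)
f(k, D) = 35 (f(k, D) = -35*(-3)/3 = -7*(-5) = 35)
w(y, h) = -245 (w(y, h) = -⅕*35² = -⅕*1225 = -245)
x(H) = 2*H/(-38 + H) (x(H) = (H + H)/(H - 38) = (2*H)/(-38 + H) = 2*H/(-38 + H))
(x(-39) - 972) + w(23, -35) = (2*(-39)/(-38 - 39) - 972) - 245 = (2*(-39)/(-77) - 972) - 245 = (2*(-39)*(-1/77) - 972) - 245 = (78/77 - 972) - 245 = -74766/77 - 245 = -93631/77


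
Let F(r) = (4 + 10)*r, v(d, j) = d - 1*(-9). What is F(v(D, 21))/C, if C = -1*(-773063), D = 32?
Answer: 574/773063 ≈ 0.00074250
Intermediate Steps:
v(d, j) = 9 + d (v(d, j) = d + 9 = 9 + d)
F(r) = 14*r
C = 773063
F(v(D, 21))/C = (14*(9 + 32))/773063 = (14*41)*(1/773063) = 574*(1/773063) = 574/773063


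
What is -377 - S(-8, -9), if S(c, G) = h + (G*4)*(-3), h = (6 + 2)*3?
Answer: -509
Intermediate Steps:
h = 24 (h = 8*3 = 24)
S(c, G) = 24 - 12*G (S(c, G) = 24 + (G*4)*(-3) = 24 + (4*G)*(-3) = 24 - 12*G)
-377 - S(-8, -9) = -377 - (24 - 12*(-9)) = -377 - (24 + 108) = -377 - 1*132 = -377 - 132 = -509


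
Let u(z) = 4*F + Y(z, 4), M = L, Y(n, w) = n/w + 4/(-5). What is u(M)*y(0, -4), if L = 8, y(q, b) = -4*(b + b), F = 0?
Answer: 192/5 ≈ 38.400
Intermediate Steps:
Y(n, w) = -⅘ + n/w (Y(n, w) = n/w + 4*(-⅕) = n/w - ⅘ = -⅘ + n/w)
y(q, b) = -8*b
M = 8
u(z) = -⅘ + z/4 (u(z) = 4*0 + (-⅘ + z/4) = 0 + (-⅘ + z*(¼)) = 0 + (-⅘ + z/4) = -⅘ + z/4)
u(M)*y(0, -4) = (-⅘ + (¼)*8)*(-8*(-4)) = (-⅘ + 2)*32 = (6/5)*32 = 192/5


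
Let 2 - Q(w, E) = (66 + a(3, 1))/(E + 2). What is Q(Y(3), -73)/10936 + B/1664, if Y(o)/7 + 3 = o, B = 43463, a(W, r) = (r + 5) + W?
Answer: 4218433527/161502848 ≈ 26.120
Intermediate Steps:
a(W, r) = 5 + W + r (a(W, r) = (5 + r) + W = 5 + W + r)
Y(o) = -21 + 7*o
Q(w, E) = 2 - 75/(2 + E) (Q(w, E) = 2 - (66 + (5 + 3 + 1))/(E + 2) = 2 - (66 + 9)/(2 + E) = 2 - 75/(2 + E))
Q(Y(3), -73)/10936 + B/1664 = ((-71 + 2*(-73))/(2 - 73))/10936 + 43463/1664 = ((-71 - 146)/(-71))*(1/10936) + 43463*(1/1664) = -1/71*(-217)*(1/10936) + 43463/1664 = (217/71)*(1/10936) + 43463/1664 = 217/776456 + 43463/1664 = 4218433527/161502848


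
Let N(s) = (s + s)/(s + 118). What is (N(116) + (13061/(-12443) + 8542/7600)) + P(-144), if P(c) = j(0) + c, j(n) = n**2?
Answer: -790734915199/5532157800 ≈ -142.93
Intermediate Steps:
P(c) = c (P(c) = 0**2 + c = 0 + c = c)
N(s) = 2*s/(118 + s) (N(s) = (2*s)/(118 + s) = 2*s/(118 + s))
(N(116) + (13061/(-12443) + 8542/7600)) + P(-144) = (2*116/(118 + 116) + (13061/(-12443) + 8542/7600)) - 144 = (2*116/234 + (13061*(-1/12443) + 8542*(1/7600))) - 144 = (2*116*(1/234) + (-13061/12443 + 4271/3800)) - 144 = (116/117 + 3512253/47283400) - 144 = 5895808001/5532157800 - 144 = -790734915199/5532157800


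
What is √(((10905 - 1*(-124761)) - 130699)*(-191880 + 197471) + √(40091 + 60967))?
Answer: √(27770497 + √101058) ≈ 5269.8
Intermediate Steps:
√(((10905 - 1*(-124761)) - 130699)*(-191880 + 197471) + √(40091 + 60967)) = √(((10905 + 124761) - 130699)*5591 + √101058) = √((135666 - 130699)*5591 + √101058) = √(4967*5591 + √101058) = √(27770497 + √101058)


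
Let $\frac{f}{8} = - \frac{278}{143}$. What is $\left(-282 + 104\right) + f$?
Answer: $- \frac{27678}{143} \approx -193.55$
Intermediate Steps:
$f = - \frac{2224}{143}$ ($f = 8 \left(- \frac{278}{143}\right) = - \frac{2224}{143} \approx -15.552$)
$\left(-282 + 104\right) + f = \left(-282 + 104\right) - \frac{2224}{143} = -178 - \frac{2224}{143} = - \frac{27678}{143}$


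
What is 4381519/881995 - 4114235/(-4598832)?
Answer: 23778604484633/4056146829840 ≈ 5.8624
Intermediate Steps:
4381519/881995 - 4114235/(-4598832) = 4381519*(1/881995) - 4114235*(-1/4598832) = 4381519/881995 + 4114235/4598832 = 23778604484633/4056146829840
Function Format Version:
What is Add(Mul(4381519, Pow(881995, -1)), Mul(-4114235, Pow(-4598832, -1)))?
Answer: Rational(23778604484633, 4056146829840) ≈ 5.8624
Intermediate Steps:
Add(Mul(4381519, Pow(881995, -1)), Mul(-4114235, Pow(-4598832, -1))) = Add(Mul(4381519, Rational(1, 881995)), Mul(-4114235, Rational(-1, 4598832))) = Add(Rational(4381519, 881995), Rational(4114235, 4598832)) = Rational(23778604484633, 4056146829840)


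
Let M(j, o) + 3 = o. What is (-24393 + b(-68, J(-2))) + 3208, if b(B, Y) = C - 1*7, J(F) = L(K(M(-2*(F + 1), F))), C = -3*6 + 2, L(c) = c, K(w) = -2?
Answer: -21208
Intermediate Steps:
M(j, o) = -3 + o
C = -16 (C = -18 + 2 = -16)
J(F) = -2
b(B, Y) = -23 (b(B, Y) = -16 - 1*7 = -16 - 7 = -23)
(-24393 + b(-68, J(-2))) + 3208 = (-24393 - 23) + 3208 = -24416 + 3208 = -21208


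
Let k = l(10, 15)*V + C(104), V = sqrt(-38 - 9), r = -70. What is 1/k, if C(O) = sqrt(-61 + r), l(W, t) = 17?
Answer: -I/(sqrt(131) + 17*sqrt(47)) ≈ -0.007813*I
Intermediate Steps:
C(O) = I*sqrt(131) (C(O) = sqrt(-61 - 70) = sqrt(-131) = I*sqrt(131))
V = I*sqrt(47) (V = sqrt(-47) = I*sqrt(47) ≈ 6.8557*I)
k = I*sqrt(131) + 17*I*sqrt(47) (k = 17*(I*sqrt(47)) + I*sqrt(131) = 17*I*sqrt(47) + I*sqrt(131) = I*sqrt(131) + 17*I*sqrt(47) ≈ 127.99*I)
1/k = 1/(I*(sqrt(131) + 17*sqrt(47))) = -I/(sqrt(131) + 17*sqrt(47))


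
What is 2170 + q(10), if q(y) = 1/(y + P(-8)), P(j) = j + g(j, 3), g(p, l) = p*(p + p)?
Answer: 282101/130 ≈ 2170.0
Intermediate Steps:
g(p, l) = 2*p² (g(p, l) = p*(2*p) = 2*p²)
P(j) = j + 2*j²
q(y) = 1/(120 + y) (q(y) = 1/(y - 8*(1 + 2*(-8))) = 1/(y - 8*(1 - 16)) = 1/(y - 8*(-15)) = 1/(y + 120) = 1/(120 + y))
2170 + q(10) = 2170 + 1/(120 + 10) = 2170 + 1/130 = 282101/130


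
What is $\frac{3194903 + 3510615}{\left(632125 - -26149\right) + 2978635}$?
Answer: $\frac{6705518}{3636909} \approx 1.8437$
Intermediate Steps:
$\frac{3194903 + 3510615}{\left(632125 - -26149\right) + 2978635} = \frac{6705518}{\left(632125 + 26149\right) + 2978635} = \frac{6705518}{658274 + 2978635} = \frac{6705518}{3636909}$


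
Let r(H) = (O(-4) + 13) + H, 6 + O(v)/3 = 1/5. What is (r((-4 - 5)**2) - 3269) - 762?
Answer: -19772/5 ≈ -3954.4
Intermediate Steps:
O(v) = -87/5 (O(v) = -18 + 3/5 = -87/5)
r(H) = -22/5 + H (r(H) = (-87/5 + 13) + H = -22/5 + H)
(r((-4 - 5)**2) - 3269) - 762 = ((-22/5 + (-4 - 5)**2) - 3269) - 762 = ((-22/5 + (-9)**2) - 3269) - 762 = ((-22/5 + 81) - 3269) - 762 = (383/5 - 3269) - 762 = -15962/5 - 762 = -19772/5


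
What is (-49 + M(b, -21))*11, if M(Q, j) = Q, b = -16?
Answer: -715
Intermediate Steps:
(-49 + M(b, -21))*11 = (-49 - 16)*11 = -65*11 = -715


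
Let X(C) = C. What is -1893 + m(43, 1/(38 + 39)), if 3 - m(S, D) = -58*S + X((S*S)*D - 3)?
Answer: 44890/77 ≈ 582.99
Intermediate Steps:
m(S, D) = 6 + 58*S - D*S² (m(S, D) = 3 - (-58*S + ((S*S)*D - 3)) = 3 - (-58*S + (S²*D - 3)) = 3 - (-58*S + (D*S² - 3)) = 3 - (-58*S + (-3 + D*S²)) = 3 - (-3 - 58*S + D*S²) = 3 + (3 + 58*S - D*S²) = 6 + 58*S - D*S²)
-1893 + m(43, 1/(38 + 39)) = -1893 + (6 + 58*43 - 1*43²/(38 + 39)) = -1893 + (6 + 2494 - 1*1849/77) = -1893 + (6 + 2494 - 1*1/77*1849) = -1893 + (6 + 2494 - 1849/77) = -1893 + 190651/77 = 44890/77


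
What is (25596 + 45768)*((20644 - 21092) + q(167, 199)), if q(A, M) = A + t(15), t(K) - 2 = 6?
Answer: -19482372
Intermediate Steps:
t(K) = 8 (t(K) = 2 + 6 = 8)
q(A, M) = 8 + A (q(A, M) = A + 8 = 8 + A)
(25596 + 45768)*((20644 - 21092) + q(167, 199)) = (25596 + 45768)*((20644 - 21092) + (8 + 167)) = 71364*(-448 + 175) = 71364*(-273) = -19482372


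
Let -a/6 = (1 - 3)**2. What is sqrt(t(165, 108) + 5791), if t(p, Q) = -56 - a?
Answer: sqrt(5759) ≈ 75.888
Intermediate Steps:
a = -24 (a = -6*(1 - 3)**2 = -6*(-2)**2 = -6*4 = -24)
t(p, Q) = -32 (t(p, Q) = -56 - 1*(-24) = -56 + 24 = -32)
sqrt(t(165, 108) + 5791) = sqrt(-32 + 5791) = sqrt(5759)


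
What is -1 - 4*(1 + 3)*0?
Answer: -1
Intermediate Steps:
-1 - 4*(1 + 3)*0 = -1 - 4*4*0 = -1 - 16*0 = -1 + 0 = -1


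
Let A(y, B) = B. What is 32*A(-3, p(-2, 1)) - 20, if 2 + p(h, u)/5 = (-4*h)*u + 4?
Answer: 1580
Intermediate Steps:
p(h, u) = 10 - 20*h*u (p(h, u) = -10 + 5*((-4*h)*u + 4) = -10 + 5*(-4*h*u + 4) = -10 + 5*(4 - 4*h*u) = -10 + (20 - 20*h*u) = 10 - 20*h*u)
32*A(-3, p(-2, 1)) - 20 = 32*(10 - 20*(-2)*1) - 20 = 32*(10 + 40) - 20 = 32*50 - 20 = 1600 - 20 = 1580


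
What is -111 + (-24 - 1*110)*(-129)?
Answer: 17175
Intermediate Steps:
-111 + (-24 - 1*110)*(-129) = -111 + (-24 - 110)*(-129) = -111 - 134*(-129) = -111 + 17286 = 17175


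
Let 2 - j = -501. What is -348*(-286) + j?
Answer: 100031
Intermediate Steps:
j = 503 (j = 2 - 1*(-501) = 2 + 501 = 503)
-348*(-286) + j = -348*(-286) + 503 = 99528 + 503 = 100031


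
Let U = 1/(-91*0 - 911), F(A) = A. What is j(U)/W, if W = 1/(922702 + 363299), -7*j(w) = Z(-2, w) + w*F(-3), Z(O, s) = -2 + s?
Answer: 334360260/911 ≈ 3.6703e+5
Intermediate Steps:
U = -1/911 (U = 1/(0 - 911) = 1/(-911) = -1/911 ≈ -0.0010977)
j(w) = 2/7 + 2*w/7 (j(w) = -((-2 + w) + w*(-3))/7 = -((-2 + w) - 3*w)/7 = -(-2 - 2*w)/7 = 2/7 + 2*w/7)
W = 1/1286001 ≈ 7.7760e-7
j(U)/W = (2/7 + (2/7)*(-1/911))/(1/1286001) = (2/7 - 2/6377)*1286001 = (260/911)*1286001 = 334360260/911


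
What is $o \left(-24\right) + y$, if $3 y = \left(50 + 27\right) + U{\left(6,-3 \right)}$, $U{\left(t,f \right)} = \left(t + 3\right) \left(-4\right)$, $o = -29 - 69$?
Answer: $\frac{7097}{3} \approx 2365.7$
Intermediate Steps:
$o = -98$
$U{\left(t,f \right)} = -12 - 4 t$ ($U{\left(t,f \right)} = \left(3 + t\right) \left(-4\right) = -12 - 4 t$)
$y = \frac{41}{3}$ ($y = \frac{\left(50 + 27\right) - 36}{3} = \frac{77 - 36}{3} = \frac{1}{3} \cdot 41 = \frac{41}{3} \approx 13.667$)
$o \left(-24\right) + y = \left(-98\right) \left(-24\right) + \frac{41}{3} = 2352 + \frac{41}{3} = \frac{7097}{3}$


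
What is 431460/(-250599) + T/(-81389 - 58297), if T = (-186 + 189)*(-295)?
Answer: -6671904605/3889463546 ≈ -1.7154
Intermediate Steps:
T = -885 (T = 3*(-295) = -885)
431460/(-250599) + T/(-81389 - 58297) = 431460/(-250599) - 885/(-81389 - 58297) = 431460*(-1/250599) - 885/(-139686) = -143820/83533 - 885*(-1/139686) = -143820/83533 + 295/46562 = -6671904605/3889463546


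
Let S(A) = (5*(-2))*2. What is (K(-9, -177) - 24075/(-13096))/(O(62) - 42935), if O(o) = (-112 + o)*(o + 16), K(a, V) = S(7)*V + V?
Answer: -44065923/613351160 ≈ -0.071845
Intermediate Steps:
S(A) = -20 (S(A) = -10*2 = -20)
K(a, V) = -19*V (K(a, V) = -20*V + V = -19*V)
O(o) = (-112 + o)*(16 + o)
(K(-9, -177) - 24075/(-13096))/(O(62) - 42935) = (-19*(-177) - 24075/(-13096))/((-1792 + 62² - 96*62) - 42935) = (3363 - 24075*(-1/13096))/((-1792 + 3844 - 5952) - 42935) = (3363 + 24075/13096)/(-3900 - 42935) = (44065923/13096)/(-46835) = (44065923/13096)*(-1/46835) = -44065923/613351160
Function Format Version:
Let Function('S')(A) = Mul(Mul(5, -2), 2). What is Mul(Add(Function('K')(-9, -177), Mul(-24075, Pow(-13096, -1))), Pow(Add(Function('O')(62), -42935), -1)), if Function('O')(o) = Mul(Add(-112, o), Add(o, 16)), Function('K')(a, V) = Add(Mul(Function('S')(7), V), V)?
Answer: Rational(-44065923, 613351160) ≈ -0.071845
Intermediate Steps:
Function('S')(A) = -20 (Function('S')(A) = Mul(-10, 2) = -20)
Function('K')(a, V) = Mul(-19, V) (Function('K')(a, V) = Add(Mul(-20, V), V) = Mul(-19, V))
Function('O')(o) = Mul(Add(-112, o), Add(16, o))
Mul(Add(Function('K')(-9, -177), Mul(-24075, Pow(-13096, -1))), Pow(Add(Function('O')(62), -42935), -1)) = Mul(Add(Mul(-19, -177), Mul(-24075, Pow(-13096, -1))), Pow(Add(Add(-1792, Pow(62, 2), Mul(-96, 62)), -42935), -1)) = Mul(Add(3363, Mul(-24075, Rational(-1, 13096))), Pow(Add(Add(-1792, 3844, -5952), -42935), -1)) = Mul(Add(3363, Rational(24075, 13096)), Pow(Add(-3900, -42935), -1)) = Mul(Rational(44065923, 13096), Pow(-46835, -1)) = Mul(Rational(44065923, 13096), Rational(-1, 46835)) = Rational(-44065923, 613351160)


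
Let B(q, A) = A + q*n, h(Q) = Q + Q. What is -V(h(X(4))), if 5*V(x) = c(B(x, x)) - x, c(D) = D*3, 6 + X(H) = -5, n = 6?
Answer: 88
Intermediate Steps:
X(H) = -11 (X(H) = -6 - 5 = -11)
h(Q) = 2*Q
B(q, A) = A + 6*q (B(q, A) = A + q*6 = A + 6*q)
c(D) = 3*D
V(x) = 4*x (V(x) = (3*(x + 6*x) - x)/5 = (3*(7*x) - x)/5 = (21*x - x)/5 = (20*x)/5 = 4*x)
-V(h(X(4))) = -4*2*(-11) = -4*(-22) = -1*(-88) = 88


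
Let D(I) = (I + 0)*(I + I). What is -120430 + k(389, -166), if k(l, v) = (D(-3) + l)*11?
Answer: -115953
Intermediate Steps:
D(I) = 2*I**2 (D(I) = I*(2*I) = 2*I**2)
k(l, v) = 198 + 11*l (k(l, v) = (2*(-3)**2 + l)*11 = (2*9 + l)*11 = (18 + l)*11 = 198 + 11*l)
-120430 + k(389, -166) = -120430 + (198 + 11*389) = -120430 + (198 + 4279) = -120430 + 4477 = -115953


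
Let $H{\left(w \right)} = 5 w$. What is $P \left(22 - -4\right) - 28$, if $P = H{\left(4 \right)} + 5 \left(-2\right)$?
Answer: $232$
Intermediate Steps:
$P = 10$ ($P = 5 \cdot 4 + 5 \left(-2\right) = 20 - 10 = 10$)
$P \left(22 - -4\right) - 28 = 10 \left(22 - -4\right) - 28 = 10 \left(22 + 4\right) - 28 = 10 \cdot 26 - 28 = 260 - 28 = 232$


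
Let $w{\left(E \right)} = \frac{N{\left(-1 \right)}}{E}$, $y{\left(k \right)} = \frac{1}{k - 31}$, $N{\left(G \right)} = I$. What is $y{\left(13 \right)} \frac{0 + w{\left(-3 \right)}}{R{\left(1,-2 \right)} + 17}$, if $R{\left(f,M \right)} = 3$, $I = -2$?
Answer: $- \frac{1}{540} \approx -0.0018519$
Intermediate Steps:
$N{\left(G \right)} = -2$
$y{\left(k \right)} = \frac{1}{-31 + k}$
$w{\left(E \right)} = - \frac{2}{E}$
$y{\left(13 \right)} \frac{0 + w{\left(-3 \right)}}{R{\left(1,-2 \right)} + 17} = \frac{\left(0 - \frac{2}{-3}\right) \frac{1}{3 + 17}}{-31 + 13} = \frac{\left(0 - - \frac{2}{3}\right) \frac{1}{20}}{-18} = - \frac{\left(0 + \frac{2}{3}\right) \frac{1}{20}}{18} = - \frac{\frac{2}{3} \cdot \frac{1}{20}}{18} = \left(- \frac{1}{18}\right) \frac{1}{30} = - \frac{1}{540}$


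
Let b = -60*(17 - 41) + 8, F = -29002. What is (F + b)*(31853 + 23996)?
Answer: -1538863346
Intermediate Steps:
b = 1448 (b = -60*(-24) + 8 = 1440 + 8 = 1448)
(F + b)*(31853 + 23996) = (-29002 + 1448)*(31853 + 23996) = -27554*55849 = -1538863346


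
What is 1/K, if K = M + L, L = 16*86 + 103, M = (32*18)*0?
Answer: 1/1479 ≈ 0.00067613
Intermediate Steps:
M = 0 (M = 576*0 = 0)
L = 1479 (L = 1376 + 103 = 1479)
K = 1479 (K = 0 + 1479 = 1479)
1/K = 1/1479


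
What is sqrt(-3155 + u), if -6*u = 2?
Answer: I*sqrt(28398)/3 ≈ 56.172*I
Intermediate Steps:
u = -1/3 (u = -1/6*2 = -1/3 ≈ -0.33333)
sqrt(-3155 + u) = sqrt(-3155 - 1/3) = sqrt(-9466/3) = I*sqrt(28398)/3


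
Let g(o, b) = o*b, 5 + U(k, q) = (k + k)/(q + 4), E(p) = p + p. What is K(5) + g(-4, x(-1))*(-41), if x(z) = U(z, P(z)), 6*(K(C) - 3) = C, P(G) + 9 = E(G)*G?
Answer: -4241/6 ≈ -706.83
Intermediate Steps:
E(p) = 2*p
P(G) = -9 + 2*G**2 (P(G) = -9 + (2*G)*G = -9 + 2*G**2)
U(k, q) = -5 + 2*k/(4 + q) (U(k, q) = -5 + (k + k)/(q + 4) = -5 + (2*k)/(4 + q) = -5 + 2*k/(4 + q))
K(C) = 3 + C/6
x(z) = (25 - 10*z**2 + 2*z)/(-5 + 2*z**2) (x(z) = (-20 - 5*(-9 + 2*z**2) + 2*z)/(4 + (-9 + 2*z**2)) = (-20 + (45 - 10*z**2) + 2*z)/(-5 + 2*z**2) = (25 - 10*z**2 + 2*z)/(-5 + 2*z**2))
g(o, b) = b*o
K(5) + g(-4, x(-1))*(-41) = (3 + (1/6)*5) + (((25 - 10*(-1)**2 + 2*(-1))/(-5 + 2*(-1)**2))*(-4))*(-41) = (3 + 5/6) + (((25 - 10*1 - 2)/(-5 + 2*1))*(-4))*(-41) = 23/6 + (((25 - 10 - 2)/(-5 + 2))*(-4))*(-41) = 23/6 + ((13/(-3))*(-4))*(-41) = 23/6 + (-1/3*13*(-4))*(-41) = 23/6 - 13/3*(-4)*(-41) = 23/6 + (52/3)*(-41) = 23/6 - 2132/3 = -4241/6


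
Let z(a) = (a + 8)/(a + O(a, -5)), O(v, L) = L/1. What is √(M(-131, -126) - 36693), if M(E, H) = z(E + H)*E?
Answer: I*√147270/2 ≈ 191.88*I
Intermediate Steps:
O(v, L) = L (O(v, L) = L*1 = L)
z(a) = (8 + a)/(-5 + a) (z(a) = (a + 8)/(a - 5) = (8 + a)/(-5 + a))
M(E, H) = E*(8 + E + H)/(-5 + E + H) (M(E, H) = ((8 + (E + H))/(-5 + (E + H)))*E = ((8 + E + H)/(-5 + E + H))*E = E*(8 + E + H)/(-5 + E + H))
√(M(-131, -126) - 36693) = √(-131*(8 - 131 - 126)/(-5 - 131 - 126) - 36693) = √(-131*(-249)/(-262) - 36693) = √(-131*(-1/262)*(-249) - 36693) = √(-249/2 - 36693) = √(-73635/2) = I*√147270/2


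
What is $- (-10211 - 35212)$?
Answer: $45423$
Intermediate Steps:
$- (-10211 - 35212) = \left(-1\right) \left(-45423\right) = 45423$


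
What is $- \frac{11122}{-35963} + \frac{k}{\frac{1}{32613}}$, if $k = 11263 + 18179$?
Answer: $\frac{34531382965120}{35963} \approx 9.6019 \cdot 10^{8}$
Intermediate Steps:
$k = 29442$
$- \frac{11122}{-35963} + \frac{k}{\frac{1}{32613}} = - \frac{11122}{-35963} + \frac{29442}{\frac{1}{32613}} = \left(-11122\right) \left(- \frac{1}{35963}\right) + 29442 \frac{1}{\frac{1}{32613}} = \frac{11122}{35963} + 29442 \cdot 32613 = \frac{11122}{35963} + 960191946 = \frac{34531382965120}{35963}$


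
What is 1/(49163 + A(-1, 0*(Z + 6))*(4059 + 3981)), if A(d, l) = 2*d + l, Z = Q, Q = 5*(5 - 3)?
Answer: 1/33083 ≈ 3.0227e-5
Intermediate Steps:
Q = 10 (Q = 5*2 = 10)
Z = 10
A(d, l) = l + 2*d
1/(49163 + A(-1, 0*(Z + 6))*(4059 + 3981)) = 1/(49163 + (0*(10 + 6) + 2*(-1))*(4059 + 3981)) = 1/(49163 + (0*16 - 2)*8040) = 1/(49163 + (0 - 2)*8040) = 1/(49163 - 2*8040) = 1/(49163 - 16080) = 1/33083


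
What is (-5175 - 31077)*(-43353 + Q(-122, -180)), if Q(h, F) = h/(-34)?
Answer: 26715548880/17 ≈ 1.5715e+9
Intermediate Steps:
Q(h, F) = -h/34 (Q(h, F) = h*(-1/34) = -h/34)
(-5175 - 31077)*(-43353 + Q(-122, -180)) = (-5175 - 31077)*(-43353 - 1/34*(-122)) = -36252*(-43353 + 61/17) = -36252*(-736940/17) = 26715548880/17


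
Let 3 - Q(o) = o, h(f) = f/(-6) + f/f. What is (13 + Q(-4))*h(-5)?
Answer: 110/3 ≈ 36.667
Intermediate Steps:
h(f) = 1 - f/6 (h(f) = f*(-⅙) + 1 = -f/6 + 1 = 1 - f/6)
Q(o) = 3 - o
(13 + Q(-4))*h(-5) = (13 + (3 - 1*(-4)))*(1 - ⅙*(-5)) = (13 + (3 + 4))*(1 + ⅚) = (13 + 7)*(11/6) = 20*(11/6) = 110/3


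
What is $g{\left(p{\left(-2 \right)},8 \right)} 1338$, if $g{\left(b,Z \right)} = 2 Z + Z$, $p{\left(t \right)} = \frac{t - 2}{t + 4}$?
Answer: $32112$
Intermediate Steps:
$p{\left(t \right)} = \frac{-2 + t}{4 + t}$
$g{\left(b,Z \right)} = 3 Z$
$g{\left(p{\left(-2 \right)},8 \right)} 1338 = 3 \cdot 8 \cdot 1338 = 24 \cdot 1338 = 32112$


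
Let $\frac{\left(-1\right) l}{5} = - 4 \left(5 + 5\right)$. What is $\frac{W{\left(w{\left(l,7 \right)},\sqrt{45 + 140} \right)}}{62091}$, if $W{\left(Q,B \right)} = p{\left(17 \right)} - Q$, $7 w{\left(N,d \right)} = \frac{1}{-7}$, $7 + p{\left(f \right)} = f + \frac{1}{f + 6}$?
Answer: $\frac{11342}{69976557} \approx 0.00016208$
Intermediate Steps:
$l = 200$ ($l = - 5 \left(- 4 \left(5 + 5\right)\right) = - 5 \left(\left(-4\right) 10\right) = \left(-5\right) \left(-40\right) = 200$)
$p{\left(f \right)} = -7 + f + \frac{1}{6 + f}$ ($p{\left(f \right)} = -7 + \left(f + \frac{1}{f + 6}\right) = -7 + \left(f + \frac{1}{6 + f}\right) = -7 + f + \frac{1}{6 + f}$)
$w{\left(N,d \right)} = - \frac{1}{49}$ ($w{\left(N,d \right)} = \frac{1}{7 \left(-7\right)} = \frac{1}{7} \left(- \frac{1}{7}\right) = - \frac{1}{49}$)
$W{\left(Q,B \right)} = \frac{231}{23} - Q$ ($W{\left(Q,B \right)} = \frac{-41 + 17^{2} - 17}{6 + 17} - Q = \frac{-41 + 289 - 17}{23} - Q = \frac{1}{23} \cdot 231 - Q = \frac{231}{23} - Q$)
$\frac{W{\left(w{\left(l,7 \right)},\sqrt{45 + 140} \right)}}{62091} = \frac{\frac{231}{23} - - \frac{1}{49}}{62091} = \left(\frac{231}{23} + \frac{1}{49}\right) \frac{1}{62091} = \frac{11342}{1127} \cdot \frac{1}{62091} = \frac{11342}{69976557}$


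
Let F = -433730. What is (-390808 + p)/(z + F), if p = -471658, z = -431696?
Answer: 431233/432713 ≈ 0.99658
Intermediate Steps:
(-390808 + p)/(z + F) = (-390808 - 471658)/(-431696 - 433730) = -862466/(-865426) = -862466*(-1/865426) = 431233/432713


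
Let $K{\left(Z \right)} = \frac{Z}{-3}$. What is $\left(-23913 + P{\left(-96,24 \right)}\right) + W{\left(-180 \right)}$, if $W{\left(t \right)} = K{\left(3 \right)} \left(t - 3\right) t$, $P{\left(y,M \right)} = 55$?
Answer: $-56798$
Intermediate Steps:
$K{\left(Z \right)} = - \frac{Z}{3}$ ($K{\left(Z \right)} = Z \left(- \frac{1}{3}\right) = - \frac{Z}{3}$)
$W{\left(t \right)} = - t \left(-3 + t\right)$ ($W{\left(t \right)} = \left(- \frac{1}{3}\right) 3 \left(t - 3\right) t = - \left(-3 + t\right) t = - t \left(-3 + t\right)$)
$\left(-23913 + P{\left(-96,24 \right)}\right) + W{\left(-180 \right)} = \left(-23913 + 55\right) - 180 \left(3 - -180\right) = -23858 - 180 \left(3 + 180\right) = -23858 - 32940 = -56798$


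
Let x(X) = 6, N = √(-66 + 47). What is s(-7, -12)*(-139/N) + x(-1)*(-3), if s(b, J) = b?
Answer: -18 - 973*I*√19/19 ≈ -18.0 - 223.22*I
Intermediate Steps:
N = I*√19 (N = √(-19) = I*√19 ≈ 4.3589*I)
s(-7, -12)*(-139/N) + x(-1)*(-3) = -(-973)/(I*√19) + 6*(-3) = -(-973)*(-I*√19/19) - 18 = -973*I*√19/19 - 18 = -18 - 973*I*√19/19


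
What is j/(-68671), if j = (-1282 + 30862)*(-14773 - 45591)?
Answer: 1785567120/68671 ≈ 26002.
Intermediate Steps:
j = -1785567120 (j = 29580*(-60364) = -1785567120)
j/(-68671) = -1785567120/(-68671) = -1785567120*(-1/68671) = 1785567120/68671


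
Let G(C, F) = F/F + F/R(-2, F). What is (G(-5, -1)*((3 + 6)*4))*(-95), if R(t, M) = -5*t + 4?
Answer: -22230/7 ≈ -3175.7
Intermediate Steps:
R(t, M) = 4 - 5*t
G(C, F) = 1 + F/14 (G(C, F) = F/F + F/(4 - 5*(-2)) = 1 + F/(4 + 10) = 1 + F/14)
(G(-5, -1)*((3 + 6)*4))*(-95) = ((1 + (1/14)*(-1))*((3 + 6)*4))*(-95) = ((1 - 1/14)*(9*4))*(-95) = ((13/14)*36)*(-95) = (234/7)*(-95) = -22230/7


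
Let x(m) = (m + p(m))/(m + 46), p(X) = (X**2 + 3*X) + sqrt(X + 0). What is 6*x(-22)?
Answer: 99 + I*sqrt(22)/4 ≈ 99.0 + 1.1726*I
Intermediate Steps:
p(X) = sqrt(X) + X**2 + 3*X (p(X) = (X**2 + 3*X) + sqrt(X) = sqrt(X) + X**2 + 3*X)
x(m) = (sqrt(m) + m**2 + 4*m)/(46 + m) (x(m) = (m + (sqrt(m) + m**2 + 3*m))/(m + 46) = (sqrt(m) + m**2 + 4*m)/(46 + m))
6*x(-22) = 6*((sqrt(-22) + (-22)**2 + 4*(-22))/(46 - 22)) = 6*((I*sqrt(22) + 484 - 88)/24) = 6*((396 + I*sqrt(22))/24) = 6*(33/2 + I*sqrt(22)/24) = 99 + I*sqrt(22)/4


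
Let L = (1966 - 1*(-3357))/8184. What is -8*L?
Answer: -5323/1023 ≈ -5.2033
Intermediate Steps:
L = 5323/8184 (L = (1966 + 3357)*(1/8184) = 5323*(1/8184) = 5323/8184 ≈ 0.65042)
-8*L = -8*5323/8184 = -5323/1023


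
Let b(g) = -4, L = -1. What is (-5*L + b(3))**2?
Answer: 1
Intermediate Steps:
(-5*L + b(3))**2 = (-5*(-1) - 4)**2 = (5 - 4)**2 = 1**2 = 1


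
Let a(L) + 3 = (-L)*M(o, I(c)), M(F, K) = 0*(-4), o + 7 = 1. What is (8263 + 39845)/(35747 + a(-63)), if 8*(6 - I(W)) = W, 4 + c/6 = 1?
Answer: 12027/8936 ≈ 1.3459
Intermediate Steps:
c = -18 (c = -24 + 6*1 = -24 + 6 = -18)
I(W) = 6 - W/8
o = -6 (o = -7 + 1 = -6)
M(F, K) = 0
a(L) = -3 (a(L) = -3 - L*0 = -3 + 0 = -3)
(8263 + 39845)/(35747 + a(-63)) = (8263 + 39845)/(35747 - 3) = 48108/35744 = 48108*(1/35744) = 12027/8936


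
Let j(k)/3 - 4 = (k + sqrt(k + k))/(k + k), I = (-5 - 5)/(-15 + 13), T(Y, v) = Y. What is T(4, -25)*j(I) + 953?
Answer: 1007 + 6*sqrt(10)/5 ≈ 1010.8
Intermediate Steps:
I = 5 (I = -10/(-2) = -10*(-1/2) = 5)
j(k) = 12 + 3*(k + sqrt(2)*sqrt(k))/(2*k) (j(k) = 12 + 3*((k + sqrt(k + k))/(k + k)) = 12 + 3*((k + sqrt(2*k))/((2*k))) = 12 + 3*((k + sqrt(2)*sqrt(k))*(1/(2*k))) = 12 + 3*((k + sqrt(2)*sqrt(k))/(2*k)) = 12 + 3*(k + sqrt(2)*sqrt(k))/(2*k))
T(4, -25)*j(I) + 953 = 4*(27/2 + 3*sqrt(2)/(2*sqrt(5))) + 953 = 4*(27/2 + 3*sqrt(2)*(sqrt(5)/5)/2) + 953 = 4*(27/2 + 3*sqrt(10)/10) + 953 = (54 + 6*sqrt(10)/5) + 953 = 1007 + 6*sqrt(10)/5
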